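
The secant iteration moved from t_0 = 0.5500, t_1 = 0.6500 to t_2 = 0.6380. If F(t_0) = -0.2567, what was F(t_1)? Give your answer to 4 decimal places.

0.0350

The secant line through (0.5500, -0.2567) and (0.6500, F(t_1)) crosses zero at t_2 = 0.6380.
So (0.5500, -0.2567), (0.6500, F(t_1)), (0.6380, 0) are collinear:
F(t_1) = -0.2567 · (0.6500 − 0.6380) / (0.5500 − 0.6380) = -0.2567 · (0.012000)/(-0.088000) = 0.035005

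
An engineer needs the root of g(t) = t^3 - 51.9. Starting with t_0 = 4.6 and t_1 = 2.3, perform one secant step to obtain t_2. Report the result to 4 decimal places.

3.3730

g(4.6) = 45.436000, g(2.3) = -39.733000
t_2 = 2.300000 − (-39.733000)·(2.300000 − 4.600000) / (-39.733000 − 45.436000) = 2.300000 − (91.385900)/(-85.169000) = 3.372995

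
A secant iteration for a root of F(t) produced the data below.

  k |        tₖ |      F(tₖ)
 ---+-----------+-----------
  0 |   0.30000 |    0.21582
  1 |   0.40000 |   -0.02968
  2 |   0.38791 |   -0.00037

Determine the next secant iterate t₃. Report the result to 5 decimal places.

t₃ = 0.38791 − (-0.00037)·(0.38791 − 0.40000) / (-0.00037 − (-0.02968))
   = 0.38791 − (0.0000045)/(0.0293100) = 0.3877574

0.38776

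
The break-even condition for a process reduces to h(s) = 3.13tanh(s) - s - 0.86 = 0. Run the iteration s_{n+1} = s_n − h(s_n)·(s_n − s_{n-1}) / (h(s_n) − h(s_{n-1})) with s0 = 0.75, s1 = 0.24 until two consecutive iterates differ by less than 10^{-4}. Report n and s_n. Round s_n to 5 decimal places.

h(0.75) = 0.3780162, h(0.24) = -0.3628983
s2 = 0.2400000 − (-0.3628983)·(-0.5100000)/(-0.7409145) = 0.4897969;  |Δ| = 0.2497969
h(0.4897969) = 0.0713959
s3 = 0.4897969 − 0.0713959·(0.2497969)/(0.4342942) = 0.4487315;  |Δ| = 0.0410654
h(0.4487315) = 0.0085469
s4 = 0.4487315 − 0.0085469·(-0.0410654)/(-0.0628490) = 0.4431469;  |Δ| = 0.0055845
h(0.4431469) = -0.0002859
s5 = 0.4431469 − (-0.0002859)·(-0.0055845)/(-0.0088328) = 0.4433277;  |Δ| = 0.0001808
h(0.4433277) = 0.0000011
s6 = 0.4433277 − 0.0000011·(0.0001808)/(0.0002870) = 0.4433270;  |Δ| = 0.0000007
|s6 − s5| = 0.0000007 < 10^{-4}

n = 6, s_n = 0.44333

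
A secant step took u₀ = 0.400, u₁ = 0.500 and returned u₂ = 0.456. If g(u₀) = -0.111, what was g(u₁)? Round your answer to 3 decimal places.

0.087

The secant line through (0.400, -0.111) and (0.500, g(u₁)) crosses zero at u₂ = 0.456.
So (0.400, -0.111), (0.500, g(u₁)), (0.456, 0) are collinear:
g(u₁) = -0.111 · (0.500 − 0.456) / (0.400 − 0.456) = -0.111 · (0.04400)/(-0.05600) = 0.08721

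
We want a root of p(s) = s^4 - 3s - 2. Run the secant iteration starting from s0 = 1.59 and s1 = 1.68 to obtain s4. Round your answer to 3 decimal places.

p(1.59) = -0.37871, p(1.68) = 0.92594
s2 = 1.68000 − 0.92594·(1.68000 − 1.59000) / (0.92594 − (-0.37871)) = 1.68000 − (0.08333)/(1.30465) = 1.61612
p(1.61612) = -0.02656
s3 = 1.61612 − (-0.02656)·(1.61612 − 1.68000) / (-0.02656 − 0.92594) = 1.61612 − (0.00170)/(-0.95251) = 1.61791
p(1.61791) = -0.00178
s4 = 1.61791 − (-0.00178)·(1.61791 − 1.61612) / (-0.00178 − (-0.02656)) = 1.61791 − (0.00000)/(0.02478) = 1.61803

1.618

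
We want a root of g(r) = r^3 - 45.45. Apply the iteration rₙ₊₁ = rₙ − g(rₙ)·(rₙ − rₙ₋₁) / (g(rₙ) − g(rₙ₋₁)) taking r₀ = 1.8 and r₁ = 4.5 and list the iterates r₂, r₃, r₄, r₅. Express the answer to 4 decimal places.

g(1.8) = -39.618000, g(4.5) = 45.675000
r₂ = 4.500000 − 45.675000·(4.500000 − 1.800000) / (45.675000 − (-39.618000)) = 4.500000 − (123.322500)/(85.293000) = 3.054131
g(3.054131) = -16.961931
r₃ = 3.054131 − (-16.961931)·(3.054131 − 4.500000) / (-16.961931 − 45.675000) = 3.054131 − (24.524730)/(-62.636931) = 3.445669
g(3.445669) = -4.540833
r₄ = 3.445669 − (-4.540833)·(3.445669 − 3.054131) / (-4.540833 − (-16.961931)) = 3.445669 − (-1.777908)/(12.421098) = 3.588805
g(3.588805) = 0.772093
r₅ = 3.588805 − 0.772093·(3.588805 − 3.445669) / (0.772093 − (-4.540833)) = 3.588805 − (0.110514)/(5.312926) = 3.568004

3.0541, 3.4457, 3.5888, 3.5680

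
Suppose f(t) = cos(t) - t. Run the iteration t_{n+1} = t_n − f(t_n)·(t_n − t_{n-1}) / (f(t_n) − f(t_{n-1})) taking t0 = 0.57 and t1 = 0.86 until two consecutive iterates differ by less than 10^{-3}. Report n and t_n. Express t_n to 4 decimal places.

f(0.57) = 0.271901, f(0.86) = -0.207563
t2 = 0.860000 − (-0.207563)·(0.290000)/(-0.479464) = 0.734457;  |Δ| = 0.125543
f(0.734457) = 0.007737
t3 = 0.734457 − 0.007737·(-0.125543)/(0.215300) = 0.738969;  |Δ| = 0.004512
f(0.738969) = 0.000194
t4 = 0.738969 − 0.000194·(0.004512)/(-0.007543) = 0.739085;  |Δ| = 0.000116
|t4 − t3| = 0.000116 < 10^{-3}

n = 4, t_n = 0.7391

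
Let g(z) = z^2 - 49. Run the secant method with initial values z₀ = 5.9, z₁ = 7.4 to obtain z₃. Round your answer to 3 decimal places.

6.999

g(5.9) = -14.19000, g(7.4) = 5.76000
z₂ = 7.40000 − 5.76000·(7.40000 − 5.90000) / (5.76000 − (-14.19000)) = 7.40000 − (8.64000)/(19.95000) = 6.96692
g(6.96692) = -0.46206
z₃ = 6.96692 − (-0.46206)·(6.96692 − 7.40000) / (-0.46206 − 5.76000) = 6.96692 − (0.20011)/(-6.22206) = 6.99908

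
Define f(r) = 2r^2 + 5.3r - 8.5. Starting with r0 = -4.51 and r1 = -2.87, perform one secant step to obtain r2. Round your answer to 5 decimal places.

f(-4.51) = 8.2772000, f(-2.87) = -7.2372000
r2 = -2.8700000 − (-7.2372000)·(-2.8700000 − (-4.5100000)) / (-7.2372000 − 8.2772000) = -2.8700000 − (-11.8690080)/(-15.5144000) = -3.6350317

-3.63503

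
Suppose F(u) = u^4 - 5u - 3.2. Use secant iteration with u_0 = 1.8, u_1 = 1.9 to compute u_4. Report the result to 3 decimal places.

1.885

F(1.8) = -1.70240, F(1.9) = 0.33210
u_2 = 1.90000 − 0.33210·(1.90000 − 1.80000) / (0.33210 − (-1.70240)) = 1.90000 − (0.03321)/(2.03450) = 1.88368
F(1.88368) = -0.02839
u_3 = 1.88368 − (-0.02839)·(1.88368 − 1.90000) / (-0.02839 − 0.33210) = 1.88368 − (0.00046)/(-0.36049) = 1.88496
F(1.88496) = -0.00041
u_4 = 1.88496 − (-0.00041)·(1.88496 − 1.88368) / (-0.00041 − (-0.02839)) = 1.88496 − (0.00000)/(0.02798) = 1.88498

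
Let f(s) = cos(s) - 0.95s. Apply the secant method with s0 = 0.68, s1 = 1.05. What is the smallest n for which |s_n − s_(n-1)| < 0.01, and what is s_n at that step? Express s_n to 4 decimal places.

n = 3, s_n = 0.7615

f(0.68) = 0.131573, f(1.05) = -0.499929
s2 = 1.050000 − (-0.499929)·(0.370000)/(-0.631502) = 0.757089;  |Δ| = 0.292911
f(0.757089) = 0.007604
s3 = 0.757089 − 0.007604·(-0.292911)/(0.507533) = 0.761477;  |Δ| = 0.004388
|s3 − s2| = 0.004388 < 0.01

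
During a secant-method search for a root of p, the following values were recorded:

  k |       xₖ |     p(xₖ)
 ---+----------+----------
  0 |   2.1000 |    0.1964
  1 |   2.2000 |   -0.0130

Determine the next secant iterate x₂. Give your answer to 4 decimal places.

2.1938

x₂ = 2.2000 − (-0.0130)·(2.2000 − 2.1000) / (-0.0130 − 0.1964)
   = 2.2000 − (-0.001300)/(-0.209400) = 2.193792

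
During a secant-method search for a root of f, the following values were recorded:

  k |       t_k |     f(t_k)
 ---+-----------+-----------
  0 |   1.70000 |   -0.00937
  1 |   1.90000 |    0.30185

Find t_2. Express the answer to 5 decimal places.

t_2 = 1.90000 − 0.30185·(1.90000 − 1.70000) / (0.30185 − (-0.00937))
   = 1.90000 − (0.0603700)/(0.3112200) = 1.7060215

1.70602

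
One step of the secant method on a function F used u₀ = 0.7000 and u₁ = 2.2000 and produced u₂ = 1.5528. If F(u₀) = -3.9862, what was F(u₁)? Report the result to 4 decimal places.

The secant line through (0.7000, -3.9862) and (2.2000, F(u₁)) crosses zero at u₂ = 1.5528.
So (0.7000, -3.9862), (2.2000, F(u₁)), (1.5528, 0) are collinear:
F(u₁) = -3.9862 · (2.2000 − 1.5528) / (0.7000 − 1.5528) = -3.9862 · (0.647200)/(-0.852800) = 3.025174

3.0252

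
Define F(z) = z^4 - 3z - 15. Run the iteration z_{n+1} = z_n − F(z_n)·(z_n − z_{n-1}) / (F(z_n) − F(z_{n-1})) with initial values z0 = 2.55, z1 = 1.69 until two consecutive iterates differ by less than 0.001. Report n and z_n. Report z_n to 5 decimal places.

F(2.55) = 19.6325062, F(1.69) = -11.9126928
z2 = 1.6900000 − (-11.9126928)·(-0.8600000)/(-31.5451990) = 2.0147694;  |Δ| = 0.3247694
F(2.0147694) = -4.5664259
z3 = 2.0147694 − (-4.5664259)·(0.3247694)/(7.3462669) = 2.2166455;  |Δ| = 0.2018761
F(2.2166455) = 2.4927148
z4 = 2.2166455 − 2.4927148·(0.2018761)/(7.0591407) = 2.1453593;  |Δ| = 0.0712862
F(2.1453593) = -0.2524607
z5 = 2.1453593 − (-0.2524607)·(-0.0712862)/(-2.7451754) = 2.1519151;  |Δ| = 0.0065559
F(2.1519151) = -0.0120048
z6 = 2.1519151 − (-0.0120048)·(0.0065559)/(0.2404559) = 2.1522424;  |Δ| = 0.0003273
|z6 − z5| = 0.0003273 < 0.001

n = 6, z_n = 2.15224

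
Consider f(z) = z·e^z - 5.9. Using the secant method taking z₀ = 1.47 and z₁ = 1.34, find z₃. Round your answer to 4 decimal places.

f(1.47) = 0.493376, f(1.34) = -0.782482
z₂ = 1.340000 − (-0.782482)·(1.340000 − 1.470000) / (-0.782482 − 0.493376) = 1.340000 − (0.101723)/(-1.275857) = 1.419729
f(1.419729) = -0.028003
z₃ = 1.419729 − (-0.028003)·(1.419729 − 1.340000) / (-0.028003 − (-0.782482)) = 1.419729 − (-0.002233)/(0.754478) = 1.422688

1.4227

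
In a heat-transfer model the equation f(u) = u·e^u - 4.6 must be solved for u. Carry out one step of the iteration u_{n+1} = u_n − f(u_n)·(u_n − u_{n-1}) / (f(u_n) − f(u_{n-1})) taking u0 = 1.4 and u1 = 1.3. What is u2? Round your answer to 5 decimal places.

f(1.4) = 1.0772800, f(1.3) = 0.1700857
u2 = 1.3000000 − 0.1700857·(1.3000000 − 1.4000000) / (0.1700857 − 1.0772800) = 1.3000000 − (-0.0170086)/(-0.9071943) = 1.2812515

1.28125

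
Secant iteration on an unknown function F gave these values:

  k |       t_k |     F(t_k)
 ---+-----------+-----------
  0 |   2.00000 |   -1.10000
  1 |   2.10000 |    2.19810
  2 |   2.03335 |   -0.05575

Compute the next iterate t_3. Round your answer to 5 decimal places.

t_3 = 2.03335 − (-0.05575)·(2.03335 − 2.10000) / (-0.05575 − 2.19810)
   = 2.03335 − (0.0037157)/(-2.2538500) = 2.0349986

2.03500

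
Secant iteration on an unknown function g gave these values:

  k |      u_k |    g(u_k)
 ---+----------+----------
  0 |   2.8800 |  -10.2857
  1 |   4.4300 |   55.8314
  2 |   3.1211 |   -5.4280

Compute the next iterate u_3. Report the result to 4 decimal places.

u_3 = 3.1211 − (-5.4280)·(3.1211 − 4.4300) / (-5.4280 − 55.8314)
   = 3.1211 − (7.104709)/(-61.259400) = 3.237077

3.2371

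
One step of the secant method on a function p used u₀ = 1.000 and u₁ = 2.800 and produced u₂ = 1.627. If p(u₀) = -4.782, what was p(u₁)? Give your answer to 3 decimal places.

8.946

The secant line through (1.000, -4.782) and (2.800, p(u₁)) crosses zero at u₂ = 1.627.
So (1.000, -4.782), (2.800, p(u₁)), (1.627, 0) are collinear:
p(u₁) = -4.782 · (2.800 − 1.627) / (1.000 − 1.627) = -4.782 · (1.17300)/(-0.62700) = 8.94623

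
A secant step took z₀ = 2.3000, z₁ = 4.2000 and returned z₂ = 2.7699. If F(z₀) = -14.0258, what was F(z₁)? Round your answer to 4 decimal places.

42.6863

The secant line through (2.3000, -14.0258) and (4.2000, F(z₁)) crosses zero at z₂ = 2.7699.
So (2.3000, -14.0258), (4.2000, F(z₁)), (2.7699, 0) are collinear:
F(z₁) = -14.0258 · (4.2000 − 2.7699) / (2.3000 − 2.7699) = -14.0258 · (1.430100)/(-0.469900) = 42.686309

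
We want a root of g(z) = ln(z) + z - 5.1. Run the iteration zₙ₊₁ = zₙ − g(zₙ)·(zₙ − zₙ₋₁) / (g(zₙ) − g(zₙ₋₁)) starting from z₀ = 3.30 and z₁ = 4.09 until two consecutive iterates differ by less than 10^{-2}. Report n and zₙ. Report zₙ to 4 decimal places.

g(3.30) = -0.606078, g(4.09) = 0.398545
z₂ = 4.090000 − 0.398545·(0.790000)/(1.004623) = 3.776598;  |Δ| = 0.313402
g(3.776598) = 0.005422
z₃ = 3.776598 − 0.005422·(-0.313402)/(-0.393123) = 3.772276;  |Δ| = 0.004322
|z₃ − z₂| = 0.004322 < 10^{-2}

n = 3, zₙ = 3.7723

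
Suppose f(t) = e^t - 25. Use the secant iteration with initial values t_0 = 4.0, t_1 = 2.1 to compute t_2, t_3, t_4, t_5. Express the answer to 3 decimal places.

f(4.0) = 29.59815, f(2.1) = -16.83383
t_2 = 2.10000 − (-16.83383)·(2.10000 − 4.00000) / (-16.83383 − 29.59815) = 2.10000 − (31.98428)/(-46.43198) = 2.78884
f(2.78884) = -8.73783
t_3 = 2.78884 − (-8.73783)·(2.78884 − 2.10000) / (-8.73783 − (-16.83383)) = 2.78884 − (-6.01898)/(8.09600) = 3.53229
f(3.53229) = 9.20229
t_4 = 3.53229 − 9.20229·(3.53229 − 2.78884) / (9.20229 − (-8.73783)) = 3.53229 − (6.84145)/(17.94012) = 3.15094
f(3.15094) = -1.64191
t_5 = 3.15094 − (-1.64191)·(3.15094 − 3.53229) / (-1.64191 − 9.20229) = 3.15094 − (0.62614)/(-10.84421) = 3.20868

2.789, 3.532, 3.151, 3.209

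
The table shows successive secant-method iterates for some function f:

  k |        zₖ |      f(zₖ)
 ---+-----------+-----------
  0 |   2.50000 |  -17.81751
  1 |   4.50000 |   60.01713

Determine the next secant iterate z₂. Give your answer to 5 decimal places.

2.95783

z₂ = 4.50000 − 60.01713·(4.50000 − 2.50000) / (60.01713 − (-17.81751))
   = 4.50000 − (120.0342600)/(77.8346400) = 2.9578298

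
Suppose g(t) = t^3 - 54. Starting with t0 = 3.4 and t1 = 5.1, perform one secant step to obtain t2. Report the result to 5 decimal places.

3.66764

g(3.4) = -14.6960000, g(5.1) = 78.6510000
t2 = 5.1000000 − 78.6510000·(5.1000000 − 3.4000000) / (78.6510000 − (-14.6960000)) = 5.1000000 − (133.7067000)/(93.3470000) = 3.6676380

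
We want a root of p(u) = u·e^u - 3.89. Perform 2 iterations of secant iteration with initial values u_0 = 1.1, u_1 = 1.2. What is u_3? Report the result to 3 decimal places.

p(1.1) = -0.58542, p(1.2) = 0.09414
u_2 = 1.20000 − 0.09414·(1.20000 − 1.10000) / (0.09414 − (-0.58542)) = 1.20000 − (0.00941)/(0.67956) = 1.18615
p(1.18615) = -0.00603
u_3 = 1.18615 − (-0.00603)·(1.18615 − 1.20000) / (-0.00603 − 0.09414) = 1.18615 − (0.00008)/(-0.10017) = 1.18698

1.187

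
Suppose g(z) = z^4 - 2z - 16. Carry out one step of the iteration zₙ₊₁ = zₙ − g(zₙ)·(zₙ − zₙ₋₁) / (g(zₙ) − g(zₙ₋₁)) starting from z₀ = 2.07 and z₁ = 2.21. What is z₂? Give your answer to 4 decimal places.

2.1178

g(2.07) = -1.779632, g(2.21) = 3.434433
z₂ = 2.210000 − 3.434433·(2.210000 − 2.070000) / (3.434433 − (-1.779632)) = 2.210000 − (0.480821)/(5.214065) = 2.117784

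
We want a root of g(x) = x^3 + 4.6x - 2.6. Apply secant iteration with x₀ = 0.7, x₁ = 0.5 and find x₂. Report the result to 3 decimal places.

0.531

g(0.7) = 0.96300, g(0.5) = -0.17500
x₂ = 0.50000 − (-0.17500)·(0.50000 − 0.70000) / (-0.17500 − 0.96300) = 0.50000 − (0.03500)/(-1.13800) = 0.53076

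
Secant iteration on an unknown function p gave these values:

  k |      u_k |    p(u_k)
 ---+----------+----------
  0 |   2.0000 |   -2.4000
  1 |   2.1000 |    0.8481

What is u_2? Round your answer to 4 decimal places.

u_2 = 2.1000 − 0.8481·(2.1000 − 2.0000) / (0.8481 − (-2.4000))
   = 2.1000 − (0.084810)/(3.248100) = 2.073889

2.0739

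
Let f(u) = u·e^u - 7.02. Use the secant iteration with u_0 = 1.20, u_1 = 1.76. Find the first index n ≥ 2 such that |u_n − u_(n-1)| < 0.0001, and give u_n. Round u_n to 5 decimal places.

f(1.20) = -3.0358597, f(1.76) = 3.2098898
u_2 = 1.7600000 − 3.2098898·(0.5600000)/(6.2457495) = 1.4721981;  |Δ| = 0.2878019
f(1.4721981) = -0.6029740
u_3 = 1.4721981 − (-0.6029740)·(-0.2878019)/(-3.8128638) = 1.5177117;  |Δ| = 0.0455136
f(1.5177117) = -0.0965412
u_4 = 1.5177117 − (-0.0965412)·(0.0455136)/(0.5064328) = 1.5263880;  |Δ| = 0.0086762
f(1.5263880) = 0.0037137
u_5 = 1.5263880 − 0.0037137·(0.0086762)/(0.1002550) = 1.5260666;  |Δ| = 0.0003214
f(1.5260666) = -0.0000217
u_6 = 1.5260666 − (-0.0000217)·(-0.0003214)/(-0.0037354) = 1.5260684;  |Δ| = 0.0000019
|u_6 − u_5| = 0.0000019 < 0.0001

n = 6, u_n = 1.52607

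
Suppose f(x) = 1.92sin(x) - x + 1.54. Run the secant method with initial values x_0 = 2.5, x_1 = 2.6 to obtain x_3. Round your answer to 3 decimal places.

2.573

f(2.5) = 0.18907, f(2.6) = -0.07024
x_2 = 2.60000 − (-0.07024)·(2.60000 − 2.50000) / (-0.07024 − 0.18907) = 2.60000 − (-0.00702)/(-0.25930) = 2.57291
f(2.57291) = 0.00105
x_3 = 2.57291 − 0.00105·(2.57291 − 2.60000) / (0.00105 − (-0.07024)) = 2.57291 − (-0.00003)/(0.07128) = 2.57331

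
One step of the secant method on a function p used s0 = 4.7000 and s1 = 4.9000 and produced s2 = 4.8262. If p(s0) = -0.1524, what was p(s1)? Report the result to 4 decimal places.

0.0891

The secant line through (4.7000, -0.1524) and (4.9000, p(s1)) crosses zero at s2 = 4.8262.
So (4.7000, -0.1524), (4.9000, p(s1)), (4.8262, 0) are collinear:
p(s1) = -0.1524 · (4.9000 − 4.8262) / (4.7000 − 4.8262) = -0.1524 · (0.073800)/(-0.126200) = 0.089121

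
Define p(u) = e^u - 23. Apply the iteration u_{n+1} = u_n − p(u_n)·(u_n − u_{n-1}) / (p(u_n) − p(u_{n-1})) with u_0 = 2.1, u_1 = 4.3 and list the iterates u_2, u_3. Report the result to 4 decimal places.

p(2.1) = -14.833830, p(4.3) = 50.699794
u_2 = 4.300000 − 50.699794·(4.300000 − 2.100000) / (50.699794 − (-14.833830)) = 4.300000 − (111.539546)/(65.533624) = 2.597980
p(2.597980) = -9.563433
u_3 = 2.597980 − (-9.563433)·(2.597980 − 4.300000) / (-9.563433 − 50.699794) = 2.597980 − (16.277155)/(-60.263227) = 2.868081

2.5980, 2.8681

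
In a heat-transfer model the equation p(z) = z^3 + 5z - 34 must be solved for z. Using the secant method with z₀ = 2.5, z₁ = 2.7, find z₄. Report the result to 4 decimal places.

2.7301

p(2.5) = -5.875000, p(2.7) = -0.817000
z₂ = 2.700000 − (-0.817000)·(2.700000 − 2.500000) / (-0.817000 − (-5.875000)) = 2.700000 − (-0.163400)/(5.058000) = 2.732305
p(2.732305) = 0.059529
z₃ = 2.732305 − 0.059529·(2.732305 − 2.700000) / (0.059529 − (-0.817000)) = 2.732305 − (0.001923)/(0.876529) = 2.730111
p(2.730111) = -0.000539
z₄ = 2.730111 − (-0.000539)·(2.730111 − 2.732305) / (-0.000539 − 0.059529) = 2.730111 − (0.000001)/(-0.060069) = 2.730131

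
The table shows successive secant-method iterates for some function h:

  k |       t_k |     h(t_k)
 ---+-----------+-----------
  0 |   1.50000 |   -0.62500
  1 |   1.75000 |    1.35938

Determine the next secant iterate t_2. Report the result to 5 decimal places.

1.57874

t_2 = 1.75000 − 1.35938·(1.75000 − 1.50000) / (1.35938 − (-0.62500))
   = 1.75000 − (0.3398450)/(1.9843800) = 1.5787400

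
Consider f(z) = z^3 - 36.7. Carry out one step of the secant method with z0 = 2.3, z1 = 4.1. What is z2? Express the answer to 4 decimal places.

f(2.3) = -24.533000, f(4.1) = 32.221000
z2 = 4.100000 − 32.221000·(4.100000 − 2.300000) / (32.221000 − (-24.533000)) = 4.100000 − (57.997800)/(56.754000) = 3.078084

3.0781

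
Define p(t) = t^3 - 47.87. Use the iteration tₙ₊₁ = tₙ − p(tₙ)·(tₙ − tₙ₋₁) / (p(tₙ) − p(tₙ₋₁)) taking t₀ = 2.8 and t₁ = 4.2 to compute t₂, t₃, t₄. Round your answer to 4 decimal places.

3.4960, 3.6114, 3.6317

p(2.8) = -25.918000, p(4.2) = 26.218000
t₂ = 4.200000 − 26.218000·(4.200000 − 2.800000) / (26.218000 − (-25.918000)) = 4.200000 − (36.705200)/(52.136000) = 3.495972
p(3.495972) = -5.142856
t₃ = 3.495972 − (-5.142856)·(3.495972 − 4.200000) / (-5.142856 − 26.218000) = 3.495972 − (3.620714)/(-31.360856) = 3.611425
p(3.611425) = -0.768370
t₄ = 3.611425 − (-0.768370)·(3.611425 − 3.495972) / (-0.768370 − (-5.142856)) = 3.611425 − (-0.088711)/(4.374486) = 3.631705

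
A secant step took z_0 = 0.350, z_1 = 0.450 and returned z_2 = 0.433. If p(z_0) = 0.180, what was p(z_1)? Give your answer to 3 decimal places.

The secant line through (0.350, 0.180) and (0.450, p(z_1)) crosses zero at z_2 = 0.433.
So (0.350, 0.180), (0.450, p(z_1)), (0.433, 0) are collinear:
p(z_1) = 0.180 · (0.450 − 0.433) / (0.350 − 0.433) = 0.180 · (0.01700)/(-0.08300) = -0.03687

-0.037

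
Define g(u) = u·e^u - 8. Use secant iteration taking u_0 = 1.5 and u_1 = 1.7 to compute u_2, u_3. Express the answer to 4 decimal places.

g(1.5) = -1.277466, g(1.7) = 1.305711
u_2 = 1.700000 − 1.305711·(1.700000 − 1.500000) / (1.305711 − (-1.277466)) = 1.700000 − (0.261142)/(2.583177) = 1.598907
g(1.598907) = -0.089218
u_3 = 1.598907 − (-0.089218)·(1.598907 − 1.700000) / (-0.089218 − 1.305711) = 1.598907 − (0.009019)/(-1.394929) = 1.605372

1.5989, 1.6054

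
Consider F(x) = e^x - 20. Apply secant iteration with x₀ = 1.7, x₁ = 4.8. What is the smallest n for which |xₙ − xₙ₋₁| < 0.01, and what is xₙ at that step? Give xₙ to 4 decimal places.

n = 8, xₙ = 2.9957

F(1.7) = -14.526053, F(4.8) = 101.510418
x₂ = 4.800000 − 101.510418·(3.100000)/(116.036470) = 2.088074;  |Δ| = 2.711926
F(2.088074) = -11.930640
x₃ = 2.088074 − (-11.930640)·(-2.711926)/(-113.441057) = 2.373289;  |Δ| = 0.285214
F(2.373289) = -9.267371
x₄ = 2.373289 − (-9.267371)·(0.285214)/(2.663268) = 3.365748;  |Δ| = 0.992460
F(3.365748) = 8.955157
x₅ = 3.365748 − 8.955157·(0.992460)/(18.222528) = 2.878021;  |Δ| = 0.487728
F(2.878021) = -2.220955
x₆ = 2.878021 − (-2.220955)·(-0.487728)/(-11.176112) = 2.974943;  |Δ| = 0.096923
F(2.974943) = -0.411485
x₇ = 2.974943 − (-0.411485)·(0.096923)/(1.809470) = 2.996984;  |Δ| = 0.022041
F(2.996984) = 0.025056
x₈ = 2.996984 − 0.025056·(0.022041)/(0.436541) = 2.995719;  |Δ| = 0.001265
|x₈ − x₇| = 0.001265 < 0.01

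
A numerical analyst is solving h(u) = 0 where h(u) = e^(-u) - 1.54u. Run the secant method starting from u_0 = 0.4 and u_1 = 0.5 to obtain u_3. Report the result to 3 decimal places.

0.425

h(0.4) = 0.05432, h(0.5) = -0.16347
u_2 = 0.50000 − (-0.16347)·(0.50000 − 0.40000) / (-0.16347 − 0.05432) = 0.50000 − (-0.01635)/(-0.21779) = 0.42494
h(0.42494) = -0.00060
u_3 = 0.42494 − (-0.00060)·(0.42494 − 0.50000) / (-0.00060 − (-0.16347)) = 0.42494 − (0.00005)/(0.16287) = 0.42466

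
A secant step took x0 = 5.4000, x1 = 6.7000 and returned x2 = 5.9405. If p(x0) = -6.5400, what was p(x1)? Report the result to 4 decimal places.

The secant line through (5.4000, -6.5400) and (6.7000, p(x1)) crosses zero at x2 = 5.9405.
So (5.4000, -6.5400), (6.7000, p(x1)), (5.9405, 0) are collinear:
p(x1) = -6.5400 · (6.7000 − 5.9405) / (5.4000 − 5.9405) = -6.5400 · (0.759500)/(-0.540500) = 9.189880

9.1899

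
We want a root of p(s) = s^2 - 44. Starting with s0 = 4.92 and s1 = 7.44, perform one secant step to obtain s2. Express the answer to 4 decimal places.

p(4.92) = -19.793600, p(7.44) = 11.353600
s2 = 7.440000 − 11.353600·(7.440000 − 4.920000) / (11.353600 − (-19.793600)) = 7.440000 − (28.611072)/(31.147200) = 6.521424

6.5214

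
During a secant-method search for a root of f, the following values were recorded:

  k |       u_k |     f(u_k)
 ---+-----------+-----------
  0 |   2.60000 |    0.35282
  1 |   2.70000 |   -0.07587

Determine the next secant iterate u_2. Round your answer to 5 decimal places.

2.68230

u_2 = 2.70000 − (-0.07587)·(2.70000 − 2.60000) / (-0.07587 − 0.35282)
   = 2.70000 − (-0.0075870)/(-0.4286900) = 2.6823019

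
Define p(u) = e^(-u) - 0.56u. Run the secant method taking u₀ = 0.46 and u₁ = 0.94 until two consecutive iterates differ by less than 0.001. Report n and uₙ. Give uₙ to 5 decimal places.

p(0.46) = 0.3736836, p(0.94) = -0.1357722
u₂ = 0.9400000 − (-0.1357722)·(0.4800000)/(-0.5094558) = 0.8120779;  |Δ| = 0.1279221
p(0.8120779) = -0.0108290
u₃ = 0.8120779 − (-0.0108290)·(-0.1279221)/(0.1249432) = 0.8009907;  |Δ| = 0.0110872
p(0.8009907) = 0.0003292
u₄ = 0.8009907 − 0.0003292·(-0.0110872)/(0.0111582) = 0.8013178;  |Δ| = 0.0003271
|u₄ − u₃| = 0.0003271 < 0.001

n = 4, uₙ = 0.80132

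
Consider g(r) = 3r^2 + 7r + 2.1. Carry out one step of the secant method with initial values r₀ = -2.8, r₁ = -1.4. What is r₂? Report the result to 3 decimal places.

-1.725

g(-2.8) = 6.02000, g(-1.4) = -1.82000
r₂ = -1.40000 − (-1.82000)·(-1.40000 − (-2.80000)) / (-1.82000 − 6.02000) = -1.40000 − (-2.54800)/(-7.84000) = -1.72500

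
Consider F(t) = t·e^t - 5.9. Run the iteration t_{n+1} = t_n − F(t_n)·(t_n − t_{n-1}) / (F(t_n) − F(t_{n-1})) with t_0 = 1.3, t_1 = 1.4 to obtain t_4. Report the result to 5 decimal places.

F(1.3) = -1.1299143, F(1.4) = -0.2227200
t_2 = 1.4000000 − (-0.2227200)·(1.4000000 − 1.3000000) / (-0.2227200 − (-1.1299143)) = 1.4000000 − (-0.0222720)/(0.9071943) = 1.4245504
F(1.4245504) = 0.0204159
t_3 = 1.4245504 − 0.0204159·(1.4245504 − 1.4000000) / (0.0204159 − (-0.2227200)) = 1.4245504 − (0.0005012)/(0.2431359) = 1.4224889
F(1.4224889) = -0.0003262
t_4 = 1.4224889 − (-0.0003262)·(1.4224889 − 1.4245504) / (-0.0003262 − 0.0204159) = 1.4224889 − (0.0000007)/(-0.0207420) = 1.4225214

1.42252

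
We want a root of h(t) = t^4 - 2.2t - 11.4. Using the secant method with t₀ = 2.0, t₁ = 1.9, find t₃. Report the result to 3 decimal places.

1.993

h(2.0) = 0.20000, h(1.9) = -2.54790
t₂ = 1.90000 − (-2.54790)·(1.90000 − 2.00000) / (-2.54790 − 0.20000) = 1.90000 − (0.25479)/(-2.74790) = 1.99272
h(1.99272) = -0.01562
t₃ = 1.99272 − (-0.01562)·(1.99272 − 1.90000) / (-0.01562 − (-2.54790)) = 1.99272 − (-0.00145)/(2.53228) = 1.99329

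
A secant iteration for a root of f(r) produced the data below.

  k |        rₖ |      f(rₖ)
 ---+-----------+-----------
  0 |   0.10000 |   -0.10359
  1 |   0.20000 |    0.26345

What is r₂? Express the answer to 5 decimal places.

r₂ = 0.20000 − 0.26345·(0.20000 − 0.10000) / (0.26345 − (-0.10359))
   = 0.20000 − (0.0263450)/(0.3670400) = 0.1282231

0.12822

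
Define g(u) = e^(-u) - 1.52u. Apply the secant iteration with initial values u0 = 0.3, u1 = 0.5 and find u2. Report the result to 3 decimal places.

0.430

g(0.3) = 0.28482, g(0.5) = -0.15347
u2 = 0.50000 − (-0.15347)·(0.50000 − 0.30000) / (-0.15347 − 0.28482) = 0.50000 − (-0.03069)/(-0.43829) = 0.42997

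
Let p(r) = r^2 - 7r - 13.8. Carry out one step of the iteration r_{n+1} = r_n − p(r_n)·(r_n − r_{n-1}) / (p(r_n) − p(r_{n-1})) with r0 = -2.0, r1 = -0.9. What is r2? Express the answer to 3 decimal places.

-1.576

p(-2.0) = 4.20000, p(-0.9) = -6.69000
r2 = -0.90000 − (-6.69000)·(-0.90000 − (-2.00000)) / (-6.69000 − 4.20000) = -0.90000 − (-7.35900)/(-10.89000) = -1.57576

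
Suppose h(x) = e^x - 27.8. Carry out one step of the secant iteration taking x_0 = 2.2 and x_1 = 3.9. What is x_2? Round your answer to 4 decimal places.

h(2.2) = -18.774987, h(3.9) = 21.602449
x_2 = 3.900000 − 21.602449·(3.900000 − 2.200000) / (21.602449 − (-18.774987)) = 3.900000 − (36.724163)/(40.377436) = 2.990478

2.9905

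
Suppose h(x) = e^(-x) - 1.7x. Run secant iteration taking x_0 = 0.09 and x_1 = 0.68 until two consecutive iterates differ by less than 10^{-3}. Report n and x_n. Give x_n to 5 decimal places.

n = 4, x_n = 0.39592

h(0.09) = 0.7609312, h(0.68) = -0.6493830
x_2 = 0.6800000 − (-0.6493830)·(0.5900000)/(-1.4103142) = 0.4083329;  |Δ| = 0.2716671
h(0.4083329) = -0.0294084
x_3 = 0.4083329 − (-0.0294084)·(-0.2716671)/(0.6199746) = 0.3954464;  |Δ| = 0.0128865
h(0.3954464) = 0.0011204
x_4 = 0.3954464 − 0.0011204·(-0.0128865)/(0.0305288) = 0.3959194;  |Δ| = 0.0004730
|x_4 − x_3| = 0.0004730 < 10^{-3}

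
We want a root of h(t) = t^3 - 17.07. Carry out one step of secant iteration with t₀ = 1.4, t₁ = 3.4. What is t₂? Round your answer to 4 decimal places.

2.1837

h(1.4) = -14.326000, h(3.4) = 22.234000
t₂ = 3.400000 − 22.234000·(3.400000 − 1.400000) / (22.234000 − (-14.326000)) = 3.400000 − (44.468000)/(36.560000) = 2.183698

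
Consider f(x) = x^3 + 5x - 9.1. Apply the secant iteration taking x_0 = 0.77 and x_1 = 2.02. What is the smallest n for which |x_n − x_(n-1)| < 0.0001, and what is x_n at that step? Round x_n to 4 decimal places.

f(0.77) = -4.793467, f(2.02) = 9.242408
x_2 = 2.020000 − 9.242408·(1.250000)/(14.035875) = 1.196894;  |Δ| = 0.823106
f(1.196894) = -1.400911
x_3 = 1.196894 − (-1.400911)·(-0.823106)/(-10.643319) = 1.305234;  |Δ| = 0.108340
f(1.305234) = -0.350184
x_4 = 1.305234 − (-0.350184)·(0.108340)/(1.050728) = 1.341342;  |Δ| = 0.036107
f(1.341342) = 0.020046
x_5 = 1.341342 − 0.020046·(0.036107)/(0.370230) = 1.339387;  |Δ| = 0.001955
f(1.339387) = -0.000266
x_6 = 1.339387 − (-0.000266)·(-0.001955)/(-0.020312) = 1.339412;  |Δ| = 0.000026
|x_6 − x_5| = 0.000026 < 0.0001

n = 6, x_n = 1.3394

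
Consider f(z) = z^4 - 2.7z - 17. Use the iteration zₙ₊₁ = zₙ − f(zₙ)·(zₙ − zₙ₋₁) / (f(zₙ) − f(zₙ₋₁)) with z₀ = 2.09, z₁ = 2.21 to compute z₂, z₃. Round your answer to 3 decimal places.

2.186, 2.188

f(2.09) = -3.56270, f(2.21) = 0.88743
z₂ = 2.21000 − 0.88743·(2.21000 − 2.09000) / (0.88743 − (-3.56270)) = 2.21000 − (0.10649)/(4.45014) = 2.18607
f(2.18607) = -0.06449
z₃ = 2.18607 − (-0.06449)·(2.18607 − 2.21000) / (-0.06449 − 0.88743) = 2.18607 − (0.00154)/(-0.95192) = 2.18769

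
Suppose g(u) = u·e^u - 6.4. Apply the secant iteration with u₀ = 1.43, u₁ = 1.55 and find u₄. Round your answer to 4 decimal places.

1.4706

g(1.43) = -0.424460, g(1.55) = 0.902779
u₂ = 1.550000 − 0.902779·(1.550000 − 1.430000) / (0.902779 − (-0.424460)) = 1.550000 − (0.108333)/(1.327239) = 1.468377
g(1.468377) = -0.024042
u₃ = 1.468377 − (-0.024042)·(1.468377 − 1.550000) / (-0.024042 − 0.902779) = 1.468377 − (0.001962)/(-0.926820) = 1.470494
g(1.470494) = -0.001314
u₄ = 1.470494 − (-0.001314)·(1.470494 − 1.468377) / (-0.001314 − (-0.024042)) = 1.470494 − (-0.000003)/(0.022727) = 1.470617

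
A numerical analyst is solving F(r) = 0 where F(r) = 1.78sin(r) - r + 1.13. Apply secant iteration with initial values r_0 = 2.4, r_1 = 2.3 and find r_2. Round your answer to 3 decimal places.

F(2.4) = -0.06768, F(2.3) = 0.15736
r_2 = 2.30000 − 0.15736·(2.30000 − 2.40000) / (0.15736 − (-0.06768)) = 2.30000 − (-0.01574)/(0.22503) = 2.36993

2.370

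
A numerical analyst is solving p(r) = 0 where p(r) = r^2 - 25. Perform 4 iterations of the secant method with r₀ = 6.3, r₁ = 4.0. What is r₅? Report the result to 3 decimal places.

p(6.3) = 14.69000, p(4.0) = -9.00000
r₂ = 4.00000 − (-9.00000)·(4.00000 − 6.30000) / (-9.00000 − 14.69000) = 4.00000 − (20.70000)/(-23.69000) = 4.87379
p(4.87379) = -1.24621
r₃ = 4.87379 − (-1.24621)·(4.87379 − 4.00000) / (-1.24621 − (-9.00000)) = 4.87379 − (-1.08892)/(7.75379) = 5.01422
p(5.01422) = 0.14243
r₄ = 5.01422 − 0.14243·(5.01422 − 4.87379) / (0.14243 − (-1.24621)) = 5.01422 − (0.02000)/(1.38864) = 4.99982
p(4.99982) = -0.00182
r₅ = 4.99982 − (-0.00182)·(4.99982 − 5.01422) / (-0.00182 − 0.14243) = 4.99982 − (0.00003)/(-0.14425) = 5.00000

5.000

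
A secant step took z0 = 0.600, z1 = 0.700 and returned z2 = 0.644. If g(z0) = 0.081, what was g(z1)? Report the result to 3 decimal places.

-0.103

The secant line through (0.600, 0.081) and (0.700, g(z1)) crosses zero at z2 = 0.644.
So (0.600, 0.081), (0.700, g(z1)), (0.644, 0) are collinear:
g(z1) = 0.081 · (0.700 − 0.644) / (0.600 − 0.644) = 0.081 · (0.05600)/(-0.04400) = -0.10309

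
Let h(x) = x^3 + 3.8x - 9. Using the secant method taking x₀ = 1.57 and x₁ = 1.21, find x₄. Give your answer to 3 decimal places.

h(1.57) = 0.83589, h(1.21) = -2.63044
x₂ = 1.21000 − (-2.63044)·(1.21000 − 1.57000) / (-2.63044 − 0.83589) = 1.21000 − (0.94696)/(-3.46633) = 1.48319
h(1.48319) = -0.10111
x₃ = 1.48319 − (-0.10111)·(1.48319 − 1.21000) / (-0.10111 − (-2.63044)) = 1.48319 − (-0.02762)/(2.52933) = 1.49411
h(1.49411) = 0.01299
x₄ = 1.49411 − 0.01299·(1.49411 − 1.48319) / (0.01299 − (-0.10111)) = 1.49411 − (0.00014)/(0.11410) = 1.49286

1.493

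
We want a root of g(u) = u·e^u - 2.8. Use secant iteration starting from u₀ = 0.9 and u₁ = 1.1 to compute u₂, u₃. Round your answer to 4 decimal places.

1.0075, 1.0144

g(0.9) = -0.586357, g(1.1) = 0.504583
u₂ = 1.100000 − 0.504583·(1.100000 − 0.900000) / (0.504583 − (-0.586357)) = 1.100000 − (0.100917)/(1.090940) = 1.007496
g(1.007496) = -0.040737
u₃ = 1.007496 − (-0.040737)·(1.007496 − 1.100000) / (-0.040737 − 0.504583) = 1.007496 − (0.003768)/(-0.545320) = 1.014406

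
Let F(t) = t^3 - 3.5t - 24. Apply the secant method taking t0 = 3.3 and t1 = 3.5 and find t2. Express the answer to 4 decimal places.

F(3.3) = 0.387000, F(3.5) = 6.625000
t2 = 3.500000 − 6.625000·(3.500000 − 3.300000) / (6.625000 − 0.387000) = 3.500000 − (1.325000)/(6.238000) = 3.287592

3.2876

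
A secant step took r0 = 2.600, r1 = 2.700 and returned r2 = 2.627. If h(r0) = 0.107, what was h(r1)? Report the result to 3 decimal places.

-0.289

The secant line through (2.600, 0.107) and (2.700, h(r1)) crosses zero at r2 = 2.627.
So (2.600, 0.107), (2.700, h(r1)), (2.627, 0) are collinear:
h(r1) = 0.107 · (2.700 − 2.627) / (2.600 − 2.627) = 0.107 · (0.07300)/(-0.02700) = -0.28930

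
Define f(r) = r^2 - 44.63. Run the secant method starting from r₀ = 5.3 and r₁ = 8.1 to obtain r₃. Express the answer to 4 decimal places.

6.6664

f(5.3) = -16.540000, f(8.1) = 20.980000
r₂ = 8.100000 − 20.980000·(8.100000 − 5.300000) / (20.980000 − (-16.540000)) = 8.100000 − (58.744000)/(37.520000) = 6.534328
f(6.534328) = -1.932553
r₃ = 6.534328 − (-1.932553)·(6.534328 − 8.100000) / (-1.932553 − 20.980000) = 6.534328 − (3.025743)/(-22.912553) = 6.666384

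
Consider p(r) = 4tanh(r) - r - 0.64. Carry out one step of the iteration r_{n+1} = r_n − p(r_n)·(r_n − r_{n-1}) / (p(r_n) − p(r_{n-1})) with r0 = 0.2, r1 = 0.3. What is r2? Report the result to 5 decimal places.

p(0.2) = -0.0504987, p(0.3) = 0.2252504
r2 = 0.3000000 − 0.2252504·(0.3000000 − 0.2000000) / (0.2252504 − (-0.0504987)) = 0.3000000 − (0.0225250)/(0.2757492) = 0.2183133

0.21831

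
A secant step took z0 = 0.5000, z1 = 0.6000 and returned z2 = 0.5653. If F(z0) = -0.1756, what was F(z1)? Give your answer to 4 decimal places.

The secant line through (0.5000, -0.1756) and (0.6000, F(z1)) crosses zero at z2 = 0.5653.
So (0.5000, -0.1756), (0.6000, F(z1)), (0.5653, 0) are collinear:
F(z1) = -0.1756 · (0.6000 − 0.5653) / (0.5000 − 0.5653) = -0.1756 · (0.034700)/(-0.065300) = 0.093313

0.0933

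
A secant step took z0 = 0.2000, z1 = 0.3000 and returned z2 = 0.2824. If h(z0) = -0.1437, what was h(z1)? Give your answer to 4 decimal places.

0.0307

The secant line through (0.2000, -0.1437) and (0.3000, h(z1)) crosses zero at z2 = 0.2824.
So (0.2000, -0.1437), (0.3000, h(z1)), (0.2824, 0) are collinear:
h(z1) = -0.1437 · (0.3000 − 0.2824) / (0.2000 − 0.2824) = -0.1437 · (0.017600)/(-0.082400) = 0.030693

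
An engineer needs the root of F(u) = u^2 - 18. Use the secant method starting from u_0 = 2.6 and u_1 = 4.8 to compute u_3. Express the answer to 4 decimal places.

F(2.6) = -11.240000, F(4.8) = 5.040000
u_2 = 4.800000 − 5.040000·(4.800000 − 2.600000) / (5.040000 − (-11.240000)) = 4.800000 − (11.088000)/(16.280000) = 4.118919
F(4.118919) = -1.034507
u_3 = 4.118919 − (-1.034507)·(4.118919 − 4.800000) / (-1.034507 − 5.040000) = 4.118919 − (0.704583)/(-6.074507) = 4.234909

4.2349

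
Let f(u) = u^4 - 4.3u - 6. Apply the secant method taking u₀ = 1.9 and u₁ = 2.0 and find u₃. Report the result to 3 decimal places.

1.947

f(1.9) = -1.13790, f(2.0) = 1.40000
u₂ = 2.00000 − 1.40000·(2.00000 − 1.90000) / (1.40000 − (-1.13790)) = 2.00000 − (0.14000)/(2.53790) = 1.94484
f(1.94484) = -0.05634
u₃ = 1.94484 − (-0.05634)·(1.94484 − 2.00000) / (-0.05634 − 1.40000) = 1.94484 − (0.00311)/(-1.45634) = 1.94697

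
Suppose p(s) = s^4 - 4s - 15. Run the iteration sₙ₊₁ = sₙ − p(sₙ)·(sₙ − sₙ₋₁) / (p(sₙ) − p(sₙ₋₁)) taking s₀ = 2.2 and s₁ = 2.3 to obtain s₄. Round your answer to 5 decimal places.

p(2.2) = -0.3744000, p(2.3) = 3.7841000
s₂ = 2.3000000 − 3.7841000·(2.3000000 − 2.2000000) / (3.7841000 − (-0.3744000)) = 2.3000000 − (0.3784100)/(4.1585000) = 2.2090032
p(2.2090032) = -0.0245864
s₃ = 2.2090032 − (-0.0245864)·(2.2090032 − 2.3000000) / (-0.0245864 − 3.7841000) = 2.2090032 − (0.0022373)/(-3.8086864) = 2.2095907
p(2.2095907) = -0.0015983
s₄ = 2.2095907 − (-0.0015983)·(2.2095907 − 2.2090032) / (-0.0015983 − (-0.0245864)) = 2.2095907 − (-0.0000009)/(0.0229880) = 2.2096315

2.20963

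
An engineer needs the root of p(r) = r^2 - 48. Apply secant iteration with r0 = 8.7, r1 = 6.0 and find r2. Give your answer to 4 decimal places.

p(8.7) = 27.690000, p(6.0) = -12.000000
r2 = 6.000000 − (-12.000000)·(6.000000 − 8.700000) / (-12.000000 − 27.690000) = 6.000000 − (32.400000)/(-39.690000) = 6.816327

6.8163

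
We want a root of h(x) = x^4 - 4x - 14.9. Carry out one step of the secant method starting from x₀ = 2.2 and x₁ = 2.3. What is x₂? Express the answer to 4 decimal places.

2.2066

h(2.2) = -0.274400, h(2.3) = 3.884100
x₂ = 2.300000 − 3.884100·(2.300000 − 2.200000) / (3.884100 − (-0.274400)) = 2.300000 − (0.388410)/(4.158500) = 2.206599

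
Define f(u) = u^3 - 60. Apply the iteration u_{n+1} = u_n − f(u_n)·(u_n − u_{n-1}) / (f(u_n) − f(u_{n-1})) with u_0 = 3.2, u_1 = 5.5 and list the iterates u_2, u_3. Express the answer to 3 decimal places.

f(3.2) = -27.23200, f(5.5) = 106.37500
u_2 = 5.50000 − 106.37500·(5.50000 − 3.20000) / (106.37500 − (-27.23200)) = 5.50000 − (244.66250)/(133.60700) = 3.66879
f(3.66879) = -10.61802
u_3 = 3.66879 − (-10.61802)·(3.66879 − 5.50000) / (-10.61802 − 106.37500) = 3.66879 − (19.44383)/(-116.99302) = 3.83499

3.669, 3.835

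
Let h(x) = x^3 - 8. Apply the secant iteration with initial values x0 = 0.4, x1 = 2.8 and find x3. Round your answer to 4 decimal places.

h(0.4) = -7.936000, h(2.8) = 13.952000
x2 = 2.800000 − 13.952000·(2.800000 − 0.400000) / (13.952000 − (-7.936000)) = 2.800000 − (33.484800)/(21.888000) = 1.270175
h(1.270175) = -5.950768
x3 = 1.270175 − (-5.950768)·(1.270175 − 2.800000) / (-5.950768 − 13.952000) = 1.270175 − (9.103631)/(-19.902768) = 1.727581

1.7276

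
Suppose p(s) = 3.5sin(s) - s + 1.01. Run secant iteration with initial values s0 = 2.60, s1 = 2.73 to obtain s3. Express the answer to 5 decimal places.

2.65295

p(2.60) = 0.2142548, p(2.73) = -0.3197568
s2 = 2.7300000 − (-0.3197568)·(2.7300000 − 2.6000000) / (-0.3197568 − 0.2142548) = 2.7300000 − (-0.0415684)/(-0.5340116) = 2.6521583
p(2.6521583) = 0.0032853
s3 = 2.6521583 − 0.0032853·(2.6521583 − 2.7300000) / (0.0032853 − (-0.3197568)) = 2.6521583 − (-0.0002557)/(0.3230422) = 2.6529499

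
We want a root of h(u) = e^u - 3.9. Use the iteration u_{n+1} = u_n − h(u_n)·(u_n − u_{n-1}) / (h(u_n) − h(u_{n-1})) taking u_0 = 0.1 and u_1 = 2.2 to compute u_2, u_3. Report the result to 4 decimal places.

h(0.1) = -2.794829, h(2.2) = 5.125013
u_2 = 2.200000 − 5.125013·(2.200000 − 0.100000) / (5.125013 − (-2.794829)) = 2.200000 − (10.762528)/(7.919843) = 0.841068
h(0.841068) = -1.581158
u_3 = 0.841068 − (-1.581158)·(0.841068 − 2.200000) / (-1.581158 − 5.125013) = 0.841068 − (2.148686)/(-6.706172) = 1.161472

0.8411, 1.1615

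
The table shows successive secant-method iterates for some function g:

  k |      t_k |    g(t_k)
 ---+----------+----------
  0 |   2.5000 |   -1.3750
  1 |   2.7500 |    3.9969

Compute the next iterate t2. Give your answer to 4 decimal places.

2.5640

t2 = 2.7500 − 3.9969·(2.7500 − 2.5000) / (3.9969 − (-1.3750))
   = 2.7500 − (0.999225)/(5.371900) = 2.563990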